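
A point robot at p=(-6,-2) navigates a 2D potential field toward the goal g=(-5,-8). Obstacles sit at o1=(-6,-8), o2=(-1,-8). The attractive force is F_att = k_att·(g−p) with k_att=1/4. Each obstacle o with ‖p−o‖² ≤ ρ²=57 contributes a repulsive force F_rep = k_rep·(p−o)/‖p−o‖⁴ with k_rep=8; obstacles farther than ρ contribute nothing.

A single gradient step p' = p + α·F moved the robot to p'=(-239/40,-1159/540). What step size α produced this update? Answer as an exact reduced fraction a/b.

F_att = 1/4·(g−p) = 1/4·(1,-6) = (0.2500,-1.5000)
o1: d²=36 ≤ ρ²=57; F_rep = 8·(0,6)/36² = (0.0000,0.0370)
o2: d²=61 > ρ²=57 → inactive
F = F_att + ΣF_rep = (0.2500,-1.4630)
Δp = p'−p = (0.0250,-0.1463); α = Δx/Fx = (1/40) / (1/4) = 1/10
check: Δy/Fy = (-79/540) / (-79/54) = 1/10 ✓

α = 1/10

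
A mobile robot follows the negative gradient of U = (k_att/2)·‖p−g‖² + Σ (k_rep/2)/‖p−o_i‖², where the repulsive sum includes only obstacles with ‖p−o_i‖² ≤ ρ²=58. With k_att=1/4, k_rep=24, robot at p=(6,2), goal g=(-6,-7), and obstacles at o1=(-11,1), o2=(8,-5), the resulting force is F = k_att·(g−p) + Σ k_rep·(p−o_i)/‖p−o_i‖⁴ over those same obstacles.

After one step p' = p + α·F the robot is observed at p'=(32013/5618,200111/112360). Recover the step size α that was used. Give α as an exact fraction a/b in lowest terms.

α = 1/10

F_att = 1/4·(g−p) = 1/4·(-12,-9) = (-3.0000,-2.2500)
o1: d²=290 > ρ²=58 → inactive
o2: d²=53 ≤ ρ²=58; F_rep = 24·(-2,7)/53² = (-0.0171,0.0598)
F = F_att + ΣF_rep = (-3.0171,-2.1902)
Δp = p'−p = (-0.3017,-0.2190); α = Δx/Fx = (-1695/5618) / (-8475/2809) = 1/10
check: Δy/Fy = (-24609/112360) / (-24609/11236) = 1/10 ✓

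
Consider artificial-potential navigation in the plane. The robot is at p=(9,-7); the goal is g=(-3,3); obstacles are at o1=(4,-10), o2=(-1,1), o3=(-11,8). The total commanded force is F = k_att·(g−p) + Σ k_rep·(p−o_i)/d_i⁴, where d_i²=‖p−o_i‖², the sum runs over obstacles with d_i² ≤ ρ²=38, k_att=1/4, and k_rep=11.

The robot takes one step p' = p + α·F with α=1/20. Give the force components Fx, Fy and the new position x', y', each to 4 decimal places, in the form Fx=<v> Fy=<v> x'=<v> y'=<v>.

Fx=-2.9524 Fy=2.5285 x'=8.8524 y'=-6.8736

F_att = 1/4·(g−p) = 1/4·(-12,10) = (-3.0000,2.5000)
o1: d²=34 ≤ ρ²=38; F_rep = 11·(5,3)/34² = (0.0476,0.0285)
o2: d²=164 > ρ²=38 → inactive
o3: d²=625 > ρ²=38 → inactive
F = F_att + ΣF_rep = (-2.9524,2.5285)
p' = p + 1/20·F = (8.8524,-6.8736)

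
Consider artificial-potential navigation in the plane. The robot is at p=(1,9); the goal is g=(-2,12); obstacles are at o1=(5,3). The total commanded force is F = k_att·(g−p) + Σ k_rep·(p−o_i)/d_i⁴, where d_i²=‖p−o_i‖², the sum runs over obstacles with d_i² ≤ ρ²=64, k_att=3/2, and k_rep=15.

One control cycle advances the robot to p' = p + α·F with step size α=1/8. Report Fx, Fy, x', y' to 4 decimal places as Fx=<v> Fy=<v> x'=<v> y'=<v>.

F_att = 3/2·(g−p) = 3/2·(-3,3) = (-4.5000,4.5000)
o1: d²=52 ≤ ρ²=64; F_rep = 15·(-4,6)/52² = (-0.0222,0.0333)
F = F_att + ΣF_rep = (-4.5222,4.5333)
p' = p + 1/8·F = (0.4347,9.5667)

Fx=-4.5222 Fy=4.5333 x'=0.4347 y'=9.5667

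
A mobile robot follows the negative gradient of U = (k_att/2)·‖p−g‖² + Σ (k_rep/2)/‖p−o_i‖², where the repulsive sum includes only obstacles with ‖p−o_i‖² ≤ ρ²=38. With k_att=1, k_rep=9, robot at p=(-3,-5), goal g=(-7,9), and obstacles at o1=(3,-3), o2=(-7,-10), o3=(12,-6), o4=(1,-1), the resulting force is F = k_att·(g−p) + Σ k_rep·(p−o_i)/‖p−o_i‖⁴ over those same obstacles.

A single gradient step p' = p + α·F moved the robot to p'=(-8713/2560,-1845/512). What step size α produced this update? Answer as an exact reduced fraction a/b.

F_att = 1·(g−p) = 1·(-4,14) = (-4.0000,14.0000)
o1: d²=40 > ρ²=38 → inactive
o2: d²=41 > ρ²=38 → inactive
o3: d²=226 > ρ²=38 → inactive
o4: d²=32 ≤ ρ²=38; F_rep = 9·(-4,-4)/32² = (-0.0352,-0.0352)
F = F_att + ΣF_rep = (-4.0352,13.9648)
Δp = p'−p = (-0.4035,1.3965); α = Δx/Fx = (-1033/2560) / (-1033/256) = 1/10
check: Δy/Fy = (715/512) / (3575/256) = 1/10 ✓

α = 1/10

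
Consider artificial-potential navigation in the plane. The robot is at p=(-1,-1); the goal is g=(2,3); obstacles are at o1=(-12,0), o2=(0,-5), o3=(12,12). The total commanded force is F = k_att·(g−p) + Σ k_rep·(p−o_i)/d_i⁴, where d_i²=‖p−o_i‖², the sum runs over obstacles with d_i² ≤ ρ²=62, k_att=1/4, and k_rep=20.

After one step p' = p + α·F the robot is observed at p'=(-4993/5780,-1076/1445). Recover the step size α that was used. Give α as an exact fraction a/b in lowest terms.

α = 1/5

F_att = 1/4·(g−p) = 1/4·(3,4) = (0.7500,1.0000)
o1: d²=122 > ρ²=62 → inactive
o2: d²=17 ≤ ρ²=62; F_rep = 20·(-1,4)/17² = (-0.0692,0.2768)
o3: d²=338 > ρ²=62 → inactive
F = F_att + ΣF_rep = (0.6808,1.2768)
Δp = p'−p = (0.1362,0.2554); α = Δx/Fx = (787/5780) / (787/1156) = 1/5
check: Δy/Fy = (369/1445) / (369/289) = 1/5 ✓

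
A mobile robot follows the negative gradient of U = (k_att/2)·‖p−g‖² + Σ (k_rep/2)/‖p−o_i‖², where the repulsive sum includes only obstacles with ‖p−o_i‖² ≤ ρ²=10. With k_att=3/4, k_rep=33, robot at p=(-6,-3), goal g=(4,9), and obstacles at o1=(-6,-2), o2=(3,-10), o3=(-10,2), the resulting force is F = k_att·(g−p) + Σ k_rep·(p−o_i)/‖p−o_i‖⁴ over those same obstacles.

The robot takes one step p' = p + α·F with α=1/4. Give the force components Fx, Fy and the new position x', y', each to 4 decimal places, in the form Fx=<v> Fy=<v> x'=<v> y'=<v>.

Fx=7.5000 Fy=-24.0000 x'=-4.1250 y'=-9.0000

F_att = 3/4·(g−p) = 3/4·(10,12) = (7.5000,9.0000)
o1: d²=1 ≤ ρ²=10; F_rep = 33·(0,-1)/1² = (0.0000,-33.0000)
o2: d²=130 > ρ²=10 → inactive
o3: d²=41 > ρ²=10 → inactive
F = F_att + ΣF_rep = (7.5000,-24.0000)
p' = p + 1/4·F = (-4.1250,-9.0000)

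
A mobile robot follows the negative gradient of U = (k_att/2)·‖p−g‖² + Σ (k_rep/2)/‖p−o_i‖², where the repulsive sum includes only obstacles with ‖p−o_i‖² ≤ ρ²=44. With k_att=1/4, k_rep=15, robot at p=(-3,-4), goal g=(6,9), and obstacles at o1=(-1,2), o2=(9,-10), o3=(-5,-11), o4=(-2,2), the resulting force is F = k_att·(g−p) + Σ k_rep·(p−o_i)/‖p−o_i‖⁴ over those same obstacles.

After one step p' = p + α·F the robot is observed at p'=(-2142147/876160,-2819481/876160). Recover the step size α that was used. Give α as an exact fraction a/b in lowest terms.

α = 1/4

F_att = 1/4·(g−p) = 1/4·(9,13) = (2.2500,3.2500)
o1: d²=40 ≤ ρ²=44; F_rep = 15·(-2,-6)/40² = (-0.0187,-0.0563)
o2: d²=180 > ρ²=44 → inactive
o3: d²=53 > ρ²=44 → inactive
o4: d²=37 ≤ ρ²=44; F_rep = 15·(-1,-6)/37² = (-0.0110,-0.0657)
F = F_att + ΣF_rep = (2.2203,3.1280)
Δp = p'−p = (0.5551,0.7820); α = Δx/Fx = (486333/876160) / (486333/219040) = 1/4
check: Δy/Fy = (685159/876160) / (685159/219040) = 1/4 ✓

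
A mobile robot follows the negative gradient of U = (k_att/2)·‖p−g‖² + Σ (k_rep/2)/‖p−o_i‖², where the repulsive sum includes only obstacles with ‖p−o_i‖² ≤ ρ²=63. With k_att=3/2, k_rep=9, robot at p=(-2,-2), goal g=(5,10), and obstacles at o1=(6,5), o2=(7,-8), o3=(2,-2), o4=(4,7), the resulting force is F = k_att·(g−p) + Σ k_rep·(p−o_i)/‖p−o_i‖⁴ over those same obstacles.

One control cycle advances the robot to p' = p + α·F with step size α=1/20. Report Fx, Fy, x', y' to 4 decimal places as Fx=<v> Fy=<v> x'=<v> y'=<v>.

F_att = 3/2·(g−p) = 3/2·(7,12) = (10.5000,18.0000)
o1: d²=113 > ρ²=63 → inactive
o2: d²=117 > ρ²=63 → inactive
o3: d²=16 ≤ ρ²=63; F_rep = 9·(-4,0)/16² = (-0.1406,0.0000)
o4: d²=117 > ρ²=63 → inactive
F = F_att + ΣF_rep = (10.3594,18.0000)
p' = p + 1/20·F = (-1.4820,-1.1000)

Fx=10.3594 Fy=18.0000 x'=-1.4820 y'=-1.1000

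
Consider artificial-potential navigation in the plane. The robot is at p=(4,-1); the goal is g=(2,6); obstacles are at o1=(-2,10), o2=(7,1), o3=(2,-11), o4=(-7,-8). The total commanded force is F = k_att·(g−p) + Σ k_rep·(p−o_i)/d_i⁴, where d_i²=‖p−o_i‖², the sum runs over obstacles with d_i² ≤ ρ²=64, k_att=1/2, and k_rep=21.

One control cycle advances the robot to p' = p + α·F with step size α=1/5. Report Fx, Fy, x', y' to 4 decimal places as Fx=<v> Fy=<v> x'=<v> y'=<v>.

F_att = 1/2·(g−p) = 1/2·(-2,7) = (-1.0000,3.5000)
o1: d²=157 > ρ²=64 → inactive
o2: d²=13 ≤ ρ²=64; F_rep = 21·(-3,-2)/13² = (-0.3728,-0.2485)
o3: d²=104 > ρ²=64 → inactive
o4: d²=170 > ρ²=64 → inactive
F = F_att + ΣF_rep = (-1.3728,3.2515)
p' = p + 1/5·F = (3.7254,-0.3497)

Fx=-1.3728 Fy=3.2515 x'=3.7254 y'=-0.3497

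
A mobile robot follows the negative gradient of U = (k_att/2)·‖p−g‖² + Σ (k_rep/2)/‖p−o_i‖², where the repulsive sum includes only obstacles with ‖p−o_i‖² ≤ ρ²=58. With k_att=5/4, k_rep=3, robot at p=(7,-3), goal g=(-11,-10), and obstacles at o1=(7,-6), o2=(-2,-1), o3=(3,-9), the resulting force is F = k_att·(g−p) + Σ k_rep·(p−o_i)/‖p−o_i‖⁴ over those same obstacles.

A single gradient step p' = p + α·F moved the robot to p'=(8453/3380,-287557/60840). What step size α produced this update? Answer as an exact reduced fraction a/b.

F_att = 5/4·(g−p) = 5/4·(-18,-7) = (-22.5000,-8.7500)
o1: d²=9 ≤ ρ²=58; F_rep = 3·(0,3)/9² = (0.0000,0.1111)
o2: d²=85 > ρ²=58 → inactive
o3: d²=52 ≤ ρ²=58; F_rep = 3·(4,6)/52² = (0.0044,0.0067)
F = F_att + ΣF_rep = (-22.4956,-8.6322)
Δp = p'−p = (-4.4991,-1.7264); α = Δx/Fx = (-15207/3380) / (-15207/676) = 1/5
check: Δy/Fy = (-105037/60840) / (-105037/12168) = 1/5 ✓

α = 1/5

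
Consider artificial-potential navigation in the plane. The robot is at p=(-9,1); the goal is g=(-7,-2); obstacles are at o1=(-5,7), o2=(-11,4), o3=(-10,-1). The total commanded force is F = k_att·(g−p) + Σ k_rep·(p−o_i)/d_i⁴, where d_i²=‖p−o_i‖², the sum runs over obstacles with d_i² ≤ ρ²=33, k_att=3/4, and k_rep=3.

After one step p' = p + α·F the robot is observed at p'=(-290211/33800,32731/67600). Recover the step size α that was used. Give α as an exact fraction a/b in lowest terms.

α = 1/4

F_att = 3/4·(g−p) = 3/4·(2,-3) = (1.5000,-2.2500)
o1: d²=52 > ρ²=33 → inactive
o2: d²=13 ≤ ρ²=33; F_rep = 3·(2,-3)/13² = (0.0355,-0.0533)
o3: d²=5 ≤ ρ²=33; F_rep = 3·(1,2)/5² = (0.1200,0.2400)
F = F_att + ΣF_rep = (1.6555,-2.0633)
Δp = p'−p = (0.4139,-0.5158); α = Δx/Fx = (13989/33800) / (13989/8450) = 1/4
check: Δy/Fy = (-34869/67600) / (-34869/16900) = 1/4 ✓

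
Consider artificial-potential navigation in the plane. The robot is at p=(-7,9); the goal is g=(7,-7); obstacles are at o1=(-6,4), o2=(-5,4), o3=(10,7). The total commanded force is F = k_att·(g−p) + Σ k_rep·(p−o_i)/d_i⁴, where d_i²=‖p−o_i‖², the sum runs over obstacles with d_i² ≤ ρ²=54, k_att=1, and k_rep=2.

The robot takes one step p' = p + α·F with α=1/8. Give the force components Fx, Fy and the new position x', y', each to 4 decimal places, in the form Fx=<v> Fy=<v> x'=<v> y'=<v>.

Fx=13.9923 Fy=-15.9733 x'=-5.2510 y'=7.0033

F_att = 1·(g−p) = 1·(14,-16) = (14.0000,-16.0000)
o1: d²=26 ≤ ρ²=54; F_rep = 2·(-1,5)/26² = (-0.0030,0.0148)
o2: d²=29 ≤ ρ²=54; F_rep = 2·(-2,5)/29² = (-0.0048,0.0119)
o3: d²=293 > ρ²=54 → inactive
F = F_att + ΣF_rep = (13.9923,-15.9733)
p' = p + 1/8·F = (-5.2510,7.0033)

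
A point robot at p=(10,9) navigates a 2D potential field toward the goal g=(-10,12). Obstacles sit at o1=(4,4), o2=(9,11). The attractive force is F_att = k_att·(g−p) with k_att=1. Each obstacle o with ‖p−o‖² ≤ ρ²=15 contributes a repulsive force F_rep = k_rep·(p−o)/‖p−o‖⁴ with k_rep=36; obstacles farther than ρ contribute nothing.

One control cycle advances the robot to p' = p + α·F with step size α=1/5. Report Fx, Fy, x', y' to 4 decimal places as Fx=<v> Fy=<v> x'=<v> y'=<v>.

F_att = 1·(g−p) = 1·(-20,3) = (-20.0000,3.0000)
o1: d²=61 > ρ²=15 → inactive
o2: d²=5 ≤ ρ²=15; F_rep = 36·(1,-2)/5² = (1.4400,-2.8800)
F = F_att + ΣF_rep = (-18.5600,0.1200)
p' = p + 1/5·F = (6.2880,9.0240)

Fx=-18.5600 Fy=0.1200 x'=6.2880 y'=9.0240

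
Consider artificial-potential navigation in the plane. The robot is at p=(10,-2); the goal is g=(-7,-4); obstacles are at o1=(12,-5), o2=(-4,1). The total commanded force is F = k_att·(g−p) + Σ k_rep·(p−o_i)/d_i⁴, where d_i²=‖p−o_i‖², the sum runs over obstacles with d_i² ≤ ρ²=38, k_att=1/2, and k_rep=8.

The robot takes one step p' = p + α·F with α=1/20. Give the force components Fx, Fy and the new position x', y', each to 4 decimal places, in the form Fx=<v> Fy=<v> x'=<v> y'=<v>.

F_att = 1/2·(g−p) = 1/2·(-17,-2) = (-8.5000,-1.0000)
o1: d²=13 ≤ ρ²=38; F_rep = 8·(-2,3)/13² = (-0.0947,0.1420)
o2: d²=205 > ρ²=38 → inactive
F = F_att + ΣF_rep = (-8.5947,-0.8580)
p' = p + 1/20·F = (9.5703,-2.0429)

Fx=-8.5947 Fy=-0.8580 x'=9.5703 y'=-2.0429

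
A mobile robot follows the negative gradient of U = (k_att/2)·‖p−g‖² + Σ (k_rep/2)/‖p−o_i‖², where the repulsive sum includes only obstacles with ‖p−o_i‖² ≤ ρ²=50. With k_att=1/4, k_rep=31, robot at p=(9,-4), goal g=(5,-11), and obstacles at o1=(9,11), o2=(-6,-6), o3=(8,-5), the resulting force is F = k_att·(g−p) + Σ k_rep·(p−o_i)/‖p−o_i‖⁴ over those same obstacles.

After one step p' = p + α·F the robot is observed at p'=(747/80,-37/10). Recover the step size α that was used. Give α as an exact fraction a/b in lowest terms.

α = 1/20

F_att = 1/4·(g−p) = 1/4·(-4,-7) = (-1.0000,-1.7500)
o1: d²=225 > ρ²=50 → inactive
o2: d²=229 > ρ²=50 → inactive
o3: d²=2 ≤ ρ²=50; F_rep = 31·(1,1)/2² = (7.7500,7.7500)
F = F_att + ΣF_rep = (6.7500,6.0000)
Δp = p'−p = (0.3375,0.3000); α = Δx/Fx = (27/80) / (27/4) = 1/20
check: Δy/Fy = (3/10) / (6) = 1/20 ✓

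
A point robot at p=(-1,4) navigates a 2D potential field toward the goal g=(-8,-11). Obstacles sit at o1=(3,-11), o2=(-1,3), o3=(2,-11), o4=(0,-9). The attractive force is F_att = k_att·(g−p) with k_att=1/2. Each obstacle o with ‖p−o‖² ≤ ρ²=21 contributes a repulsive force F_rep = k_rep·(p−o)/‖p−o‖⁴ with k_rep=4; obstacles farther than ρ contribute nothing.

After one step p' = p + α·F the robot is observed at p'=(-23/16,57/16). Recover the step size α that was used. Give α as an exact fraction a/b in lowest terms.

α = 1/8

F_att = 1/2·(g−p) = 1/2·(-7,-15) = (-3.5000,-7.5000)
o1: d²=241 > ρ²=21 → inactive
o2: d²=1 ≤ ρ²=21; F_rep = 4·(0,1)/1² = (0.0000,4.0000)
o3: d²=234 > ρ²=21 → inactive
o4: d²=170 > ρ²=21 → inactive
F = F_att + ΣF_rep = (-3.5000,-3.5000)
Δp = p'−p = (-0.4375,-0.4375); α = Δx/Fx = (-7/16) / (-7/2) = 1/8
check: Δy/Fy = (-7/16) / (-7/2) = 1/8 ✓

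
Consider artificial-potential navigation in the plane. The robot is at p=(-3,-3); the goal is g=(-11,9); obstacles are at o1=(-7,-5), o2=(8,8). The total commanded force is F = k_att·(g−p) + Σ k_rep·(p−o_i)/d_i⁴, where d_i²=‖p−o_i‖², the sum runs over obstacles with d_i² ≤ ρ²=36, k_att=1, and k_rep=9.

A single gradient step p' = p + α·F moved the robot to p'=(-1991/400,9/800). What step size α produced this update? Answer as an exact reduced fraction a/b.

α = 1/4

F_att = 1·(g−p) = 1·(-8,12) = (-8.0000,12.0000)
o1: d²=20 ≤ ρ²=36; F_rep = 9·(4,2)/20² = (0.0900,0.0450)
o2: d²=242 > ρ²=36 → inactive
F = F_att + ΣF_rep = (-7.9100,12.0450)
Δp = p'−p = (-1.9775,3.0112); α = Δx/Fx = (-791/400) / (-791/100) = 1/4
check: Δy/Fy = (2409/800) / (2409/200) = 1/4 ✓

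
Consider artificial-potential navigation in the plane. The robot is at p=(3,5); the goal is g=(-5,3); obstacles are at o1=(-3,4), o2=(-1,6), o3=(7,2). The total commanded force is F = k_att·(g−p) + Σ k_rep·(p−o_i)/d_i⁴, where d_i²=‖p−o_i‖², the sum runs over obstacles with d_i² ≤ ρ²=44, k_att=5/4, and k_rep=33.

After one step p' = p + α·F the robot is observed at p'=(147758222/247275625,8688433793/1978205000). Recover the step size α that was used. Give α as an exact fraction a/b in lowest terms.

α = 1/4

F_att = 5/4·(g−p) = 5/4·(-8,-2) = (-10.0000,-2.5000)
o1: d²=37 ≤ ρ²=44; F_rep = 33·(6,1)/37² = (0.1446,0.0241)
o2: d²=17 ≤ ρ²=44; F_rep = 33·(4,-1)/17² = (0.4567,-0.1142)
o3: d²=25 ≤ ρ²=44; F_rep = 33·(-4,3)/25² = (-0.2112,0.1584)
F = F_att + ΣF_rep = (-9.6098,-2.4317)
Δp = p'−p = (-2.4025,-0.6079); α = Δx/Fx = (-594068653/247275625) / (-2376274612/247275625) = 1/4
check: Δy/Fy = (-1202591207/1978205000) / (-1202591207/494551250) = 1/4 ✓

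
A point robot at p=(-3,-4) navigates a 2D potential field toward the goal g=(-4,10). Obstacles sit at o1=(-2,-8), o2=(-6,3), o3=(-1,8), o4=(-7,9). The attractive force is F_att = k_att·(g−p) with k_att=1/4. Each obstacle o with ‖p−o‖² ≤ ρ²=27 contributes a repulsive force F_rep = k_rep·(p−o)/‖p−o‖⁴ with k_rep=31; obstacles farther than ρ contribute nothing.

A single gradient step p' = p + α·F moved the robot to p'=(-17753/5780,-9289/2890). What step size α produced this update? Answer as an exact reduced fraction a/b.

α = 1/5

F_att = 1/4·(g−p) = 1/4·(-1,14) = (-0.2500,3.5000)
o1: d²=17 ≤ ρ²=27; F_rep = 31·(-1,4)/17² = (-0.1073,0.4291)
o2: d²=58 > ρ²=27 → inactive
o3: d²=148 > ρ²=27 → inactive
o4: d²=185 > ρ²=27 → inactive
F = F_att + ΣF_rep = (-0.3573,3.9291)
Δp = p'−p = (-0.0715,0.7858); α = Δx/Fx = (-413/5780) / (-413/1156) = 1/5
check: Δy/Fy = (2271/2890) / (2271/578) = 1/5 ✓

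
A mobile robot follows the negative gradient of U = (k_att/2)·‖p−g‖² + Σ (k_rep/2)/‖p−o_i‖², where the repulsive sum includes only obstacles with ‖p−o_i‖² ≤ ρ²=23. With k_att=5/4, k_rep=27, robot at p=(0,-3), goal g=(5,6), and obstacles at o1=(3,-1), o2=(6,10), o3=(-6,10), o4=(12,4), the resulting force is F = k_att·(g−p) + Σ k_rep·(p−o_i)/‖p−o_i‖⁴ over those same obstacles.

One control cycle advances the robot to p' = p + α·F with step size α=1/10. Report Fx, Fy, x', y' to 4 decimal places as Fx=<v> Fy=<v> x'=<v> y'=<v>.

Fx=5.7707 Fy=10.9305 x'=0.5771 y'=-1.9070

F_att = 5/4·(g−p) = 5/4·(5,9) = (6.2500,11.2500)
o1: d²=13 ≤ ρ²=23; F_rep = 27·(-3,-2)/13² = (-0.4793,-0.3195)
o2: d²=205 > ρ²=23 → inactive
o3: d²=205 > ρ²=23 → inactive
o4: d²=193 > ρ²=23 → inactive
F = F_att + ΣF_rep = (5.7707,10.9305)
p' = p + 1/10·F = (0.5771,-1.9070)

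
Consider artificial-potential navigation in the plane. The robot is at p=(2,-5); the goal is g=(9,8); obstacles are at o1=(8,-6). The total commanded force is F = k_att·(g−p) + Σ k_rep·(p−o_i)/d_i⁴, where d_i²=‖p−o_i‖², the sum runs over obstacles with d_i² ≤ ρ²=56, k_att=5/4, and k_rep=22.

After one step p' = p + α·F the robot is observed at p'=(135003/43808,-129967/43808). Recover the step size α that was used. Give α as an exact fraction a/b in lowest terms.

α = 1/8

F_att = 5/4·(g−p) = 5/4·(7,13) = (8.7500,16.2500)
o1: d²=37 ≤ ρ²=56; F_rep = 22·(-6,1)/37² = (-0.0964,0.0161)
F = F_att + ΣF_rep = (8.6536,16.2661)
Δp = p'−p = (1.0817,2.0333); α = Δx/Fx = (47387/43808) / (47387/5476) = 1/8
check: Δy/Fy = (89073/43808) / (89073/5476) = 1/8 ✓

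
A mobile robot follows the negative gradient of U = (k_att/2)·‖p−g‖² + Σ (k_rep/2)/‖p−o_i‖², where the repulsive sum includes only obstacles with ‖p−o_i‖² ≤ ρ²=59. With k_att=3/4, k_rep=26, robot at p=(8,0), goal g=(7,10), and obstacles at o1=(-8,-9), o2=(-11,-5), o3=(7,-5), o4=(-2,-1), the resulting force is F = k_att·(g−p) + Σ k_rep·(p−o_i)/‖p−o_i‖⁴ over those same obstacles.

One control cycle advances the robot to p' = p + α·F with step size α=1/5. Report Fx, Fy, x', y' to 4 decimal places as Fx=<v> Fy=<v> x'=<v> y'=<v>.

F_att = 3/4·(g−p) = 3/4·(-1,10) = (-0.7500,7.5000)
o1: d²=337 > ρ²=59 → inactive
o2: d²=386 > ρ²=59 → inactive
o3: d²=26 ≤ ρ²=59; F_rep = 26·(1,5)/26² = (0.0385,0.1923)
o4: d²=101 > ρ²=59 → inactive
F = F_att + ΣF_rep = (-0.7115,7.6923)
p' = p + 1/5·F = (7.8577,1.5385)

Fx=-0.7115 Fy=7.6923 x'=7.8577 y'=1.5385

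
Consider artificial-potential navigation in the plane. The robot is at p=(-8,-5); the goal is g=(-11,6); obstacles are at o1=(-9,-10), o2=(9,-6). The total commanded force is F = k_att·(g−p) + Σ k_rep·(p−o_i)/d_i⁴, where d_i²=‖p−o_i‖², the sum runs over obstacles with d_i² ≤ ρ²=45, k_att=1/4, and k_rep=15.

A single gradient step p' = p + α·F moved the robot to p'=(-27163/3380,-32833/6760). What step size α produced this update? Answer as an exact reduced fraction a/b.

F_att = 1/4·(g−p) = 1/4·(-3,11) = (-0.7500,2.7500)
o1: d²=26 ≤ ρ²=45; F_rep = 15·(1,5)/26² = (0.0222,0.1109)
o2: d²=290 > ρ²=45 → inactive
F = F_att + ΣF_rep = (-0.7278,2.8609)
Δp = p'−p = (-0.0364,0.1430); α = Δx/Fx = (-123/3380) / (-123/169) = 1/20
check: Δy/Fy = (967/6760) / (967/338) = 1/20 ✓

α = 1/20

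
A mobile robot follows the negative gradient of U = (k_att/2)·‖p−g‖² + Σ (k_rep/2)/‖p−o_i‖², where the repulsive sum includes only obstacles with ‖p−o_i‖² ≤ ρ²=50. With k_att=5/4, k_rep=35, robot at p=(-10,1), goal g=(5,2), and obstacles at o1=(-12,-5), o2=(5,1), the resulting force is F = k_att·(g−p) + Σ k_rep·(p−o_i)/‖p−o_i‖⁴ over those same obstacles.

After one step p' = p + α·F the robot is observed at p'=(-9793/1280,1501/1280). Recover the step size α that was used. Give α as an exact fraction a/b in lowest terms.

F_att = 5/4·(g−p) = 5/4·(15,1) = (18.7500,1.2500)
o1: d²=40 ≤ ρ²=50; F_rep = 35·(2,6)/40² = (0.0437,0.1313)
o2: d²=225 > ρ²=50 → inactive
F = F_att + ΣF_rep = (18.7937,1.3813)
Δp = p'−p = (2.3492,0.1727); α = Δx/Fx = (3007/1280) / (3007/160) = 1/8
check: Δy/Fy = (221/1280) / (221/160) = 1/8 ✓

α = 1/8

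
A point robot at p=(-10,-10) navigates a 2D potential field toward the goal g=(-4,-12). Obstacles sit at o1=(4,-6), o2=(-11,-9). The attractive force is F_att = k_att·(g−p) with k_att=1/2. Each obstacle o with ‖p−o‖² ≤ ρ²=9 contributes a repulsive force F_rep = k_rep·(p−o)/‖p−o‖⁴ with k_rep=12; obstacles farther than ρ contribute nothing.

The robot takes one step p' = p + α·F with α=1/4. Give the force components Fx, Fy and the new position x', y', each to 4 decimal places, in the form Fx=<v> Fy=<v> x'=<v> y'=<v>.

F_att = 1/2·(g−p) = 1/2·(6,-2) = (3.0000,-1.0000)
o1: d²=212 > ρ²=9 → inactive
o2: d²=2 ≤ ρ²=9; F_rep = 12·(1,-1)/2² = (3.0000,-3.0000)
F = F_att + ΣF_rep = (6.0000,-4.0000)
p' = p + 1/4·F = (-8.5000,-11.0000)

Fx=6.0000 Fy=-4.0000 x'=-8.5000 y'=-11.0000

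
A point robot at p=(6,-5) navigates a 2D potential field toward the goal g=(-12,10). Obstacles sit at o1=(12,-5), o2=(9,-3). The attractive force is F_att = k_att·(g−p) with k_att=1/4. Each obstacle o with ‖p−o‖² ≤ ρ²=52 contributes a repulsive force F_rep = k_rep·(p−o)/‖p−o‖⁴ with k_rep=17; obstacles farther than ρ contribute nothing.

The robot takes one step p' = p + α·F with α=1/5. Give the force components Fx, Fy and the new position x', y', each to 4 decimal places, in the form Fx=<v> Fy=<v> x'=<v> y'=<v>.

Fx=-4.8805 Fy=3.5488 x'=5.0239 y'=-4.2902

F_att = 1/4·(g−p) = 1/4·(-18,15) = (-4.5000,3.7500)
o1: d²=36 ≤ ρ²=52; F_rep = 17·(-6,0)/36² = (-0.0787,0.0000)
o2: d²=13 ≤ ρ²=52; F_rep = 17·(-3,-2)/13² = (-0.3018,-0.2012)
F = F_att + ΣF_rep = (-4.8805,3.5488)
p' = p + 1/5·F = (5.0239,-4.2902)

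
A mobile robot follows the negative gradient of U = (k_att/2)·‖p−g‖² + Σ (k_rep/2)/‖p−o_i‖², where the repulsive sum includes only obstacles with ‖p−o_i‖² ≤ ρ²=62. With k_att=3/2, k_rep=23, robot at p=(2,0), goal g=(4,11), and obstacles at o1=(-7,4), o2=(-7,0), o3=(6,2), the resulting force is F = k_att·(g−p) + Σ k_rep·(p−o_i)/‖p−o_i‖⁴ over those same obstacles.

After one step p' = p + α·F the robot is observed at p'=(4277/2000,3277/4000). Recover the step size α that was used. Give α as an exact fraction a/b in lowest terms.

F_att = 3/2·(g−p) = 3/2·(2,11) = (3.0000,16.5000)
o1: d²=97 > ρ²=62 → inactive
o2: d²=81 > ρ²=62 → inactive
o3: d²=20 ≤ ρ²=62; F_rep = 23·(-4,-2)/20² = (-0.2300,-0.1150)
F = F_att + ΣF_rep = (2.7700,16.3850)
Δp = p'−p = (0.1385,0.8193); α = Δx/Fx = (277/2000) / (277/100) = 1/20
check: Δy/Fy = (3277/4000) / (3277/200) = 1/20 ✓

α = 1/20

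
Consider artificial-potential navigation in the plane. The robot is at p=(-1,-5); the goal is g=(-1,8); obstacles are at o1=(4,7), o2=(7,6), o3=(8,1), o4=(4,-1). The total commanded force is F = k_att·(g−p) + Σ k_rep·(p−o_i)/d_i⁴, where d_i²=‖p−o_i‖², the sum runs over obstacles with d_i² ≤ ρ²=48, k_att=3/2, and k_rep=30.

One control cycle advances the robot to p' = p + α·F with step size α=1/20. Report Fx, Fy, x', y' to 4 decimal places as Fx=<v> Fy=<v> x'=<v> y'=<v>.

F_att = 3/2·(g−p) = 3/2·(0,13) = (0.0000,19.5000)
o1: d²=169 > ρ²=48 → inactive
o2: d²=185 > ρ²=48 → inactive
o3: d²=117 > ρ²=48 → inactive
o4: d²=41 ≤ ρ²=48; F_rep = 30·(-5,-4)/41² = (-0.0892,-0.0714)
F = F_att + ΣF_rep = (-0.0892,19.4286)
p' = p + 1/20·F = (-1.0045,-4.0286)

Fx=-0.0892 Fy=19.4286 x'=-1.0045 y'=-4.0286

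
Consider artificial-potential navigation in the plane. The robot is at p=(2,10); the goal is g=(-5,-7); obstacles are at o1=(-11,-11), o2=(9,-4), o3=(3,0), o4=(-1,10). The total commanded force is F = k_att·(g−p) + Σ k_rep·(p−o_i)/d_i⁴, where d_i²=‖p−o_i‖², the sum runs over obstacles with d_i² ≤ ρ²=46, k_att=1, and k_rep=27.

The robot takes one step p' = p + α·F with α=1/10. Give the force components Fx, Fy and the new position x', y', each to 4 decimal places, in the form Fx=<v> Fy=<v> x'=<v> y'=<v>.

F_att = 1·(g−p) = 1·(-7,-17) = (-7.0000,-17.0000)
o1: d²=610 > ρ²=46 → inactive
o2: d²=245 > ρ²=46 → inactive
o3: d²=101 > ρ²=46 → inactive
o4: d²=9 ≤ ρ²=46; F_rep = 27·(3,0)/9² = (1.0000,0.0000)
F = F_att + ΣF_rep = (-6.0000,-17.0000)
p' = p + 1/10·F = (1.4000,8.3000)

Fx=-6.0000 Fy=-17.0000 x'=1.4000 y'=8.3000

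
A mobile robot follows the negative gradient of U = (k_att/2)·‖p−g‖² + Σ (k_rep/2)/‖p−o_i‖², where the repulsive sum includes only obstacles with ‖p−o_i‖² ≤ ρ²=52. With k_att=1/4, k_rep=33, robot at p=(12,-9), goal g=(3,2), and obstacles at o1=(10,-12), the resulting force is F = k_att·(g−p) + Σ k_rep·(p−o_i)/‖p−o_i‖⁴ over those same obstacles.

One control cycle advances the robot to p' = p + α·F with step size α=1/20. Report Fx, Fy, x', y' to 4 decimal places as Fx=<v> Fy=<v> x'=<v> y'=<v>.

Fx=-1.8595 Fy=3.3358 x'=11.9070 y'=-8.8332

F_att = 1/4·(g−p) = 1/4·(-9,11) = (-2.2500,2.7500)
o1: d²=13 ≤ ρ²=52; F_rep = 33·(2,3)/13² = (0.3905,0.5858)
F = F_att + ΣF_rep = (-1.8595,3.3358)
p' = p + 1/20·F = (11.9070,-8.8332)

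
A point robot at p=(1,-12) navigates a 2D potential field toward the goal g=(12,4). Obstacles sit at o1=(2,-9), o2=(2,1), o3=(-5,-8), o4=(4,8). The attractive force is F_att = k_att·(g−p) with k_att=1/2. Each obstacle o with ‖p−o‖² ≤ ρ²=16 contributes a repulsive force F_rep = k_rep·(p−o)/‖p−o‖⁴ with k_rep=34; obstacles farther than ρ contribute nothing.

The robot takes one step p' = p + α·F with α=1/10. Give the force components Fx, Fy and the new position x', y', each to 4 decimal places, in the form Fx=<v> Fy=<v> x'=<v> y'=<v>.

Fx=5.1600 Fy=6.9800 x'=1.5160 y'=-11.3020

F_att = 1/2·(g−p) = 1/2·(11,16) = (5.5000,8.0000)
o1: d²=10 ≤ ρ²=16; F_rep = 34·(-1,-3)/10² = (-0.3400,-1.0200)
o2: d²=170 > ρ²=16 → inactive
o3: d²=52 > ρ²=16 → inactive
o4: d²=409 > ρ²=16 → inactive
F = F_att + ΣF_rep = (5.1600,6.9800)
p' = p + 1/10·F = (1.5160,-11.3020)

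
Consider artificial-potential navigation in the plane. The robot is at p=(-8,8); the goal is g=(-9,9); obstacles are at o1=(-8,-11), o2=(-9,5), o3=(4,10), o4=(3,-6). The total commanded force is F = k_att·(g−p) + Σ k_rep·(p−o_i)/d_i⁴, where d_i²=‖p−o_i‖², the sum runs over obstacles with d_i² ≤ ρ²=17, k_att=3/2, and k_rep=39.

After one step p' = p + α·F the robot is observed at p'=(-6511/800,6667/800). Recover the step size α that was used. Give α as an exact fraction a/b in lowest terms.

α = 1/8

F_att = 3/2·(g−p) = 3/2·(-1,1) = (-1.5000,1.5000)
o1: d²=361 > ρ²=17 → inactive
o2: d²=10 ≤ ρ²=17; F_rep = 39·(1,3)/10² = (0.3900,1.1700)
o3: d²=148 > ρ²=17 → inactive
o4: d²=317 > ρ²=17 → inactive
F = F_att + ΣF_rep = (-1.1100,2.6700)
Δp = p'−p = (-0.1388,0.3337); α = Δx/Fx = (-111/800) / (-111/100) = 1/8
check: Δy/Fy = (267/800) / (267/100) = 1/8 ✓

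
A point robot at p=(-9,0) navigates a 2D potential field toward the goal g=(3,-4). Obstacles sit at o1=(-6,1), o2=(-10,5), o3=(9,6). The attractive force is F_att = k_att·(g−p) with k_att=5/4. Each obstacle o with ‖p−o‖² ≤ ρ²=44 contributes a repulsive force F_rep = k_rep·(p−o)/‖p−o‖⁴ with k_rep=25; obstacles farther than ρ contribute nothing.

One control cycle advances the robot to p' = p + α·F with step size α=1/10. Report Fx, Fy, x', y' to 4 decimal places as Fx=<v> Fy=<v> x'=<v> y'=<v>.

F_att = 5/4·(g−p) = 5/4·(12,-4) = (15.0000,-5.0000)
o1: d²=10 ≤ ρ²=44; F_rep = 25·(-3,-1)/10² = (-0.7500,-0.2500)
o2: d²=26 ≤ ρ²=44; F_rep = 25·(1,-5)/26² = (0.0370,-0.1849)
o3: d²=360 > ρ²=44 → inactive
F = F_att + ΣF_rep = (14.2870,-5.4349)
p' = p + 1/10·F = (-7.5713,-0.5435)

Fx=14.2870 Fy=-5.4349 x'=-7.5713 y'=-0.5435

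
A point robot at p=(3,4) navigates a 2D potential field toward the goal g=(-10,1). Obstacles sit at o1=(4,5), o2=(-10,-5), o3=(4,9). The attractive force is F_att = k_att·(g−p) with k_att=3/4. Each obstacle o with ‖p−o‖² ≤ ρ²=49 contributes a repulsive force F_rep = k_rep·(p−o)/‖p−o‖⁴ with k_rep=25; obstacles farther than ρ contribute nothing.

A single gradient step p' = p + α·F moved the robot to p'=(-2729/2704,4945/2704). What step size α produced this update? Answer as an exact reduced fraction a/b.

F_att = 3/4·(g−p) = 3/4·(-13,-3) = (-9.7500,-2.2500)
o1: d²=2 ≤ ρ²=49; F_rep = 25·(-1,-1)/2² = (-6.2500,-6.2500)
o2: d²=250 > ρ²=49 → inactive
o3: d²=26 ≤ ρ²=49; F_rep = 25·(-1,-5)/26² = (-0.0370,-0.1849)
F = F_att + ΣF_rep = (-16.0370,-8.6849)
Δp = p'−p = (-4.0092,-2.1712); α = Δx/Fx = (-10841/2704) / (-10841/676) = 1/4
check: Δy/Fy = (-5871/2704) / (-5871/676) = 1/4 ✓

α = 1/4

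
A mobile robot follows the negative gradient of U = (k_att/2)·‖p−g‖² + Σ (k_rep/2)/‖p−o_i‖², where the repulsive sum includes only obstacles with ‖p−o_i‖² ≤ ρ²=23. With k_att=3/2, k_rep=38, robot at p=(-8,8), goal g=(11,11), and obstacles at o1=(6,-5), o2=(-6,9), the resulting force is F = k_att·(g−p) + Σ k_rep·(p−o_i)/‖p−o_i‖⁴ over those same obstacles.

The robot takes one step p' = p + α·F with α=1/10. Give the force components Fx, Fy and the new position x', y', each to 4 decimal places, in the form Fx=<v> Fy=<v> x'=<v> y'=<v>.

F_att = 3/2·(g−p) = 3/2·(19,3) = (28.5000,4.5000)
o1: d²=365 > ρ²=23 → inactive
o2: d²=5 ≤ ρ²=23; F_rep = 38·(-2,-1)/5² = (-3.0400,-1.5200)
F = F_att + ΣF_rep = (25.4600,2.9800)
p' = p + 1/10·F = (-5.4540,8.2980)

Fx=25.4600 Fy=2.9800 x'=-5.4540 y'=8.2980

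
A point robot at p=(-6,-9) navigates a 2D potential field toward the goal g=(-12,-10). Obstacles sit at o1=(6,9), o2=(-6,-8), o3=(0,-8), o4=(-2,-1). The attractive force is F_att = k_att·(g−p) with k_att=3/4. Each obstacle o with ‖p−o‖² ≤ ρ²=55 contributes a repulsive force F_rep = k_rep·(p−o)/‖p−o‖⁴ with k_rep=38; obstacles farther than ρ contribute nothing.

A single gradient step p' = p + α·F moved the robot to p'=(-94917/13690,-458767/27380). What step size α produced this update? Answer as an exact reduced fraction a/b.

F_att = 3/4·(g−p) = 3/4·(-6,-1) = (-4.5000,-0.7500)
o1: d²=468 > ρ²=55 → inactive
o2: d²=1 ≤ ρ²=55; F_rep = 38·(0,-1)/1² = (0.0000,-38.0000)
o3: d²=37 ≤ ρ²=55; F_rep = 38·(-6,-1)/37² = (-0.1665,-0.0278)
o4: d²=80 > ρ²=55 → inactive
F = F_att + ΣF_rep = (-4.6665,-38.7778)
Δp = p'−p = (-0.9333,-7.7556); α = Δx/Fx = (-12777/13690) / (-12777/2738) = 1/5
check: Δy/Fy = (-212347/27380) / (-212347/5476) = 1/5 ✓

α = 1/5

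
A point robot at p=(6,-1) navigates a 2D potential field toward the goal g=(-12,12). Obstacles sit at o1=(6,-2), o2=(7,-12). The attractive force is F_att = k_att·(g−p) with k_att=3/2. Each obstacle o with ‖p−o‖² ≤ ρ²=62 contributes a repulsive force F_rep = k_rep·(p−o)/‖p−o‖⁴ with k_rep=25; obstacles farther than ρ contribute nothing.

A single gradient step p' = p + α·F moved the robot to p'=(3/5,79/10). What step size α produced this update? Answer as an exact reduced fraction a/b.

F_att = 3/2·(g−p) = 3/2·(-18,13) = (-27.0000,19.5000)
o1: d²=1 ≤ ρ²=62; F_rep = 25·(0,1)/1² = (0.0000,25.0000)
o2: d²=122 > ρ²=62 → inactive
F = F_att + ΣF_rep = (-27.0000,44.5000)
Δp = p'−p = (-5.4000,8.9000); α = Δx/Fx = (-27/5) / (-27) = 1/5
check: Δy/Fy = (89/10) / (89/2) = 1/5 ✓

α = 1/5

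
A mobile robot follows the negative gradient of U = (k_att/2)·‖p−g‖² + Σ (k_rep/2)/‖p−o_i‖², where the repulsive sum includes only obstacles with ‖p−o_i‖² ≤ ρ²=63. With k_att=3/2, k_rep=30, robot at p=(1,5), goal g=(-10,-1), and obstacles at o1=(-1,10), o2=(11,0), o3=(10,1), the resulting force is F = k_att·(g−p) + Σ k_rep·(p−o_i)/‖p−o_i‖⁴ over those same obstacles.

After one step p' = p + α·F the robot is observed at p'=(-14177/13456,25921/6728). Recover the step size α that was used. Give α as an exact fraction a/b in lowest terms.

α = 1/8

F_att = 3/2·(g−p) = 3/2·(-11,-6) = (-16.5000,-9.0000)
o1: d²=29 ≤ ρ²=63; F_rep = 30·(2,-5)/29² = (0.0713,-0.1784)
o2: d²=125 > ρ²=63 → inactive
o3: d²=97 > ρ²=63 → inactive
F = F_att + ΣF_rep = (-16.4287,-9.1784)
Δp = p'−p = (-2.0536,-1.1473); α = Δx/Fx = (-27633/13456) / (-27633/1682) = 1/8
check: Δy/Fy = (-7719/6728) / (-7719/841) = 1/8 ✓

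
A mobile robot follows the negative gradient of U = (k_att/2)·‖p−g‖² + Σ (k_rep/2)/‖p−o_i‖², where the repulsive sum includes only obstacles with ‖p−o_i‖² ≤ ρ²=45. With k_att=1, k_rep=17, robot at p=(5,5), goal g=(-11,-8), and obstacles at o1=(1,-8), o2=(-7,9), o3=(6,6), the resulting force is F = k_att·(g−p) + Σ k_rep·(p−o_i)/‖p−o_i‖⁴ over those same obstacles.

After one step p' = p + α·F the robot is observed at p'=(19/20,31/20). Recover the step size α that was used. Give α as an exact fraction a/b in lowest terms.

α = 1/5

F_att = 1·(g−p) = 1·(-16,-13) = (-16.0000,-13.0000)
o1: d²=185 > ρ²=45 → inactive
o2: d²=160 > ρ²=45 → inactive
o3: d²=2 ≤ ρ²=45; F_rep = 17·(-1,-1)/2² = (-4.2500,-4.2500)
F = F_att + ΣF_rep = (-20.2500,-17.2500)
Δp = p'−p = (-4.0500,-3.4500); α = Δx/Fx = (-81/20) / (-81/4) = 1/5
check: Δy/Fy = (-69/20) / (-69/4) = 1/5 ✓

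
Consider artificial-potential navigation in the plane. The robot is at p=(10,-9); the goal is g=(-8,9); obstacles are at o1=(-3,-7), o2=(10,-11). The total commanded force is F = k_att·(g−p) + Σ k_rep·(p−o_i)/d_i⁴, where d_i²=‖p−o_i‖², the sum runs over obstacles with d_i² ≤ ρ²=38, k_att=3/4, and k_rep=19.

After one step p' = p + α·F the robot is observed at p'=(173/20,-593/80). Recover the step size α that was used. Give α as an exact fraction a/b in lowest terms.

F_att = 3/4·(g−p) = 3/4·(-18,18) = (-13.5000,13.5000)
o1: d²=173 > ρ²=38 → inactive
o2: d²=4 ≤ ρ²=38; F_rep = 19·(0,2)/4² = (0.0000,2.3750)
F = F_att + ΣF_rep = (-13.5000,15.8750)
Δp = p'−p = (-1.3500,1.5875); α = Δx/Fx = (-27/20) / (-27/2) = 1/10
check: Δy/Fy = (127/80) / (127/8) = 1/10 ✓

α = 1/10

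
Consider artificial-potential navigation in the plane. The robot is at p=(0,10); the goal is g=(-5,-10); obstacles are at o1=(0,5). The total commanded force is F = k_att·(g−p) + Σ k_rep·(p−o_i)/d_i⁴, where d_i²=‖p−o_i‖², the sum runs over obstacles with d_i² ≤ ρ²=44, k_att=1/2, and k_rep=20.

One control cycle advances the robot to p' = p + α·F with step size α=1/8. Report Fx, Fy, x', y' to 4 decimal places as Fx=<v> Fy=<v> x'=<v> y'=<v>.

Fx=-2.5000 Fy=-9.8400 x'=-0.3125 y'=8.7700

F_att = 1/2·(g−p) = 1/2·(-5,-20) = (-2.5000,-10.0000)
o1: d²=25 ≤ ρ²=44; F_rep = 20·(0,5)/25² = (0.0000,0.1600)
F = F_att + ΣF_rep = (-2.5000,-9.8400)
p' = p + 1/8·F = (-0.3125,8.7700)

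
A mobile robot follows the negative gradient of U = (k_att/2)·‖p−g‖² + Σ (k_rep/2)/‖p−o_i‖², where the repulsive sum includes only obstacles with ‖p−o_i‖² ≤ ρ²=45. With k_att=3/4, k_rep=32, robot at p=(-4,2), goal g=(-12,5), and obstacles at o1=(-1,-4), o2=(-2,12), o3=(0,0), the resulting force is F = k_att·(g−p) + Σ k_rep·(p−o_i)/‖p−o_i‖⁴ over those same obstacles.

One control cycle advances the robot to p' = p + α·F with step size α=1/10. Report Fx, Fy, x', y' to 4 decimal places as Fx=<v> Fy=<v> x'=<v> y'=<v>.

Fx=-6.3674 Fy=2.5048 x'=-4.6367 y'=2.2505

F_att = 3/4·(g−p) = 3/4·(-8,3) = (-6.0000,2.2500)
o1: d²=45 ≤ ρ²=45; F_rep = 32·(-3,6)/45² = (-0.0474,0.0948)
o2: d²=104 > ρ²=45 → inactive
o3: d²=20 ≤ ρ²=45; F_rep = 32·(-4,2)/20² = (-0.3200,0.1600)
F = F_att + ΣF_rep = (-6.3674,2.5048)
p' = p + 1/10·F = (-4.6367,2.2505)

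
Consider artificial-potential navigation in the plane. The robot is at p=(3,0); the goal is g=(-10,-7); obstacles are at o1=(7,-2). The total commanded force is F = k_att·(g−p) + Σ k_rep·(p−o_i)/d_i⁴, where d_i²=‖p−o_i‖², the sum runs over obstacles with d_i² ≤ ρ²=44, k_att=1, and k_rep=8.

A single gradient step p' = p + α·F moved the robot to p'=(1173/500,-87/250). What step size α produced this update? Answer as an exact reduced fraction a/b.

F_att = 1·(g−p) = 1·(-13,-7) = (-13.0000,-7.0000)
o1: d²=20 ≤ ρ²=44; F_rep = 8·(-4,2)/20² = (-0.0800,0.0400)
F = F_att + ΣF_rep = (-13.0800,-6.9600)
Δp = p'−p = (-0.6540,-0.3480); α = Δx/Fx = (-327/500) / (-327/25) = 1/20
check: Δy/Fy = (-87/250) / (-174/25) = 1/20 ✓

α = 1/20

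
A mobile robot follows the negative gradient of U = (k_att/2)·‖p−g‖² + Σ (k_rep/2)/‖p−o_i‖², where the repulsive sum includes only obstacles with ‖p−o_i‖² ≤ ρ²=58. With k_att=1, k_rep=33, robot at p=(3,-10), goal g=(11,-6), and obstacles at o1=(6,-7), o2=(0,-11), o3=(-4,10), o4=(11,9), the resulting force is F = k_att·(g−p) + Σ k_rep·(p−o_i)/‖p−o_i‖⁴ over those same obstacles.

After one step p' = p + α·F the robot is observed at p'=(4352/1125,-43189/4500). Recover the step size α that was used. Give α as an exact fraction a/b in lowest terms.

F_att = 1·(g−p) = 1·(8,4) = (8.0000,4.0000)
o1: d²=18 ≤ ρ²=58; F_rep = 33·(-3,-3)/18² = (-0.3056,-0.3056)
o2: d²=10 ≤ ρ²=58; F_rep = 33·(3,1)/10² = (0.9900,0.3300)
o3: d²=449 > ρ²=58 → inactive
o4: d²=425 > ρ²=58 → inactive
F = F_att + ΣF_rep = (8.6844,4.0244)
Δp = p'−p = (0.8684,0.4024); α = Δx/Fx = (977/1125) / (1954/225) = 1/10
check: Δy/Fy = (1811/4500) / (1811/450) = 1/10 ✓

α = 1/10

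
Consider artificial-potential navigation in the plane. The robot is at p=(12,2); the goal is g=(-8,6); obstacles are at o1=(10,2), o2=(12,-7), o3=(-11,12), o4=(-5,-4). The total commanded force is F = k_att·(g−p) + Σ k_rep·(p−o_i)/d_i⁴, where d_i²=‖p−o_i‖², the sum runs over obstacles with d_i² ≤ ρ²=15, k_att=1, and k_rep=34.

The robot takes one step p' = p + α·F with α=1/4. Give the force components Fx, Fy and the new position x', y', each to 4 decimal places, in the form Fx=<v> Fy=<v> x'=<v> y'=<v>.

Fx=-15.7500 Fy=4.0000 x'=8.0625 y'=3.0000

F_att = 1·(g−p) = 1·(-20,4) = (-20.0000,4.0000)
o1: d²=4 ≤ ρ²=15; F_rep = 34·(2,0)/4² = (4.2500,0.0000)
o2: d²=81 > ρ²=15 → inactive
o3: d²=629 > ρ²=15 → inactive
o4: d²=325 > ρ²=15 → inactive
F = F_att + ΣF_rep = (-15.7500,4.0000)
p' = p + 1/4·F = (8.0625,3.0000)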